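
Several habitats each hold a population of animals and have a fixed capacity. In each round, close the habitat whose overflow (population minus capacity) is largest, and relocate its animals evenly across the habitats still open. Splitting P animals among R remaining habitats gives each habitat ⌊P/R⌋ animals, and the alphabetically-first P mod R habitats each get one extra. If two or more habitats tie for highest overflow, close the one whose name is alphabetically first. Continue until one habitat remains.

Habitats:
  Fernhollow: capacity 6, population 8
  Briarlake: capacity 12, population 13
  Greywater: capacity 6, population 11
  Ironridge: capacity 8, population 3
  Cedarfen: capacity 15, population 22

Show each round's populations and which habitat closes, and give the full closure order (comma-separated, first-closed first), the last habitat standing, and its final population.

Round 1: Briarlake=13 Cedarfen=22 Fernhollow=8 Greywater=11 Ironridge=3 → close Cedarfen (overflow 7)
  22÷4 = 5 each, +1 to first 2
Round 2: Briarlake=19 Fernhollow=14 Greywater=16 Ironridge=8 → close Greywater (overflow 10)
  16÷3 = 5 each, +1 to first 1
Round 3: Briarlake=25 Fernhollow=19 Ironridge=13 → close Briarlake (overflow 13)
  25÷2 = 12 each, +1 to first 1
Round 4: Fernhollow=32 Ironridge=25 → close Fernhollow (overflow 26)
  32÷1 = 32 each, +1 to first 0

Closure order: Cedarfen, Greywater, Briarlake, Fernhollow
Last habitat: Ironridge with 57 animals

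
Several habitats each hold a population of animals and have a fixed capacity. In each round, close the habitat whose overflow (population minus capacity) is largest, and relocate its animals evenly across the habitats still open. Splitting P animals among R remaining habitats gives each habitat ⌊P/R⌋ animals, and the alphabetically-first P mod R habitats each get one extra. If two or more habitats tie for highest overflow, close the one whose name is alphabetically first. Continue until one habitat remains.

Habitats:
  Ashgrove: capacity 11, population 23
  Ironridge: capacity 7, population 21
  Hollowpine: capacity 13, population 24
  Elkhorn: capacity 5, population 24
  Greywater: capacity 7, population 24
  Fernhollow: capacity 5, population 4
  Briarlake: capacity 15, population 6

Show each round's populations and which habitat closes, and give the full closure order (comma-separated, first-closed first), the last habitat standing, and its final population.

Closure order: Elkhorn, Greywater, Ironridge, Ashgrove, Hollowpine, Fernhollow
Last habitat: Briarlake with 126 animals

Round 1: Ashgrove=23 Briarlake=6 Elkhorn=24 Fernhollow=4 Greywater=24 Hollowpine=24 Ironridge=21 → close Elkhorn (overflow 19)
  24÷6 = 4 each, +1 to first 0
Round 2: Ashgrove=27 Briarlake=10 Fernhollow=8 Greywater=28 Hollowpine=28 Ironridge=25 → close Greywater (overflow 21)
  28÷5 = 5 each, +1 to first 3
Round 3: Ashgrove=33 Briarlake=16 Fernhollow=14 Hollowpine=33 Ironridge=30 → close Ironridge (overflow 23)
  30÷4 = 7 each, +1 to first 2
Round 4: Ashgrove=41 Briarlake=24 Fernhollow=21 Hollowpine=40 → close Ashgrove (overflow 30)
  41÷3 = 13 each, +1 to first 2
Round 5: Briarlake=38 Fernhollow=35 Hollowpine=53 → close Hollowpine (overflow 40)
  53÷2 = 26 each, +1 to first 1
Round 6: Briarlake=65 Fernhollow=61 → close Fernhollow (overflow 56)
  61÷1 = 61 each, +1 to first 0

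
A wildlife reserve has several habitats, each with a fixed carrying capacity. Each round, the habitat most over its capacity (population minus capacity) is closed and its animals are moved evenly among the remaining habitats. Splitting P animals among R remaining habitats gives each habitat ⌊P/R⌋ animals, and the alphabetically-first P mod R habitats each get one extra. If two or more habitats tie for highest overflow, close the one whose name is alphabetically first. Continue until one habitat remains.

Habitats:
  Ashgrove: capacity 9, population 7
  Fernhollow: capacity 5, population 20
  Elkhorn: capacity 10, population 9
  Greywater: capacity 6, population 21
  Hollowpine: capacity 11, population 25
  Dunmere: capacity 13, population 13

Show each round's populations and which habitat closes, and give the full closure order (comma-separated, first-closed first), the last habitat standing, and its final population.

Round 1: Ashgrove=7 Dunmere=13 Elkhorn=9 Fernhollow=20 Greywater=21 Hollowpine=25 → close Fernhollow (overflow 15)
  20÷5 = 4 each, +1 to first 0
Round 2: Ashgrove=11 Dunmere=17 Elkhorn=13 Greywater=25 Hollowpine=29 → close Greywater (overflow 19)
  25÷4 = 6 each, +1 to first 1
Round 3: Ashgrove=18 Dunmere=23 Elkhorn=19 Hollowpine=35 → close Hollowpine (overflow 24)
  35÷3 = 11 each, +1 to first 2
Round 4: Ashgrove=30 Dunmere=35 Elkhorn=30 → close Dunmere (overflow 22)
  35÷2 = 17 each, +1 to first 1
Round 5: Ashgrove=48 Elkhorn=47 → close Ashgrove (overflow 39)
  48÷1 = 48 each, +1 to first 0

Closure order: Fernhollow, Greywater, Hollowpine, Dunmere, Ashgrove
Last habitat: Elkhorn with 95 animals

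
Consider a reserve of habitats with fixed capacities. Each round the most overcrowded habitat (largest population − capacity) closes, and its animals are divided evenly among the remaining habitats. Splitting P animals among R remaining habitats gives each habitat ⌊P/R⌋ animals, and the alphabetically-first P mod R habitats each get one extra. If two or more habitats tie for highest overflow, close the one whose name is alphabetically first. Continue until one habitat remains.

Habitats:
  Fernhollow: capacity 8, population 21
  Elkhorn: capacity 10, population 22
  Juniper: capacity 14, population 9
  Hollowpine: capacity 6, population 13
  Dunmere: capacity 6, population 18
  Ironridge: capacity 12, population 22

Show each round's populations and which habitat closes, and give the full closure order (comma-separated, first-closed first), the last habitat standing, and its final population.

Closure order: Fernhollow, Dunmere, Elkhorn, Ironridge, Hollowpine
Last habitat: Juniper with 105 animals

Round 1: Dunmere=18 Elkhorn=22 Fernhollow=21 Hollowpine=13 Ironridge=22 Juniper=9 → close Fernhollow (overflow 13)
  21÷5 = 4 each, +1 to first 1
Round 2: Dunmere=23 Elkhorn=26 Hollowpine=17 Ironridge=26 Juniper=13 → close Dunmere (overflow 17)
  23÷4 = 5 each, +1 to first 3
Round 3: Elkhorn=32 Hollowpine=23 Ironridge=32 Juniper=18 → close Elkhorn (overflow 22)
  32÷3 = 10 each, +1 to first 2
Round 4: Hollowpine=34 Ironridge=43 Juniper=28 → close Ironridge (overflow 31)
  43÷2 = 21 each, +1 to first 1
Round 5: Hollowpine=56 Juniper=49 → close Hollowpine (overflow 50)
  56÷1 = 56 each, +1 to first 0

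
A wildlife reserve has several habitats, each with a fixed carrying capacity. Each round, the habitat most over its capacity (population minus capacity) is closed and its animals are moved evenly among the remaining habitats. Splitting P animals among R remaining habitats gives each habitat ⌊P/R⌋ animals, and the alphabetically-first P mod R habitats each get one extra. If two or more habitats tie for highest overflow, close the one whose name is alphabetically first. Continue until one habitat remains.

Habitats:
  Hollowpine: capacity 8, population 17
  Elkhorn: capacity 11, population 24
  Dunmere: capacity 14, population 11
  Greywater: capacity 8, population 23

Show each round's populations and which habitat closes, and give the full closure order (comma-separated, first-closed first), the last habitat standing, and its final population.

Round 1: Dunmere=11 Elkhorn=24 Greywater=23 Hollowpine=17 → close Greywater (overflow 15)
  23÷3 = 7 each, +1 to first 2
Round 2: Dunmere=19 Elkhorn=32 Hollowpine=24 → close Elkhorn (overflow 21)
  32÷2 = 16 each, +1 to first 0
Round 3: Dunmere=35 Hollowpine=40 → close Hollowpine (overflow 32)
  40÷1 = 40 each, +1 to first 0

Closure order: Greywater, Elkhorn, Hollowpine
Last habitat: Dunmere with 75 animals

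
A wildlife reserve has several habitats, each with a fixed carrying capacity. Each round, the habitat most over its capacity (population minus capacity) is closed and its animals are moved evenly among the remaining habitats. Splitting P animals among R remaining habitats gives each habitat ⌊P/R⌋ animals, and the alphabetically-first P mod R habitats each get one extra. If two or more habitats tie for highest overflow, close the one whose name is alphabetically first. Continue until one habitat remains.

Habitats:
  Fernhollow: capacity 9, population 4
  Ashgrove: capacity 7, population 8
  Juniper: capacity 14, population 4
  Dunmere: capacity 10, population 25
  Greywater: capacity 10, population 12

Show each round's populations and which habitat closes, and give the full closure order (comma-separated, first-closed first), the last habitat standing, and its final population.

Round 1: Ashgrove=8 Dunmere=25 Fernhollow=4 Greywater=12 Juniper=4 → close Dunmere (overflow 15)
  25÷4 = 6 each, +1 to first 1
Round 2: Ashgrove=15 Fernhollow=10 Greywater=18 Juniper=10 → close Ashgrove (overflow 8)
  15÷3 = 5 each, +1 to first 0
Round 3: Fernhollow=15 Greywater=23 Juniper=15 → close Greywater (overflow 13)
  23÷2 = 11 each, +1 to first 1
Round 4: Fernhollow=27 Juniper=26 → close Fernhollow (overflow 18)
  27÷1 = 27 each, +1 to first 0

Closure order: Dunmere, Ashgrove, Greywater, Fernhollow
Last habitat: Juniper with 53 animals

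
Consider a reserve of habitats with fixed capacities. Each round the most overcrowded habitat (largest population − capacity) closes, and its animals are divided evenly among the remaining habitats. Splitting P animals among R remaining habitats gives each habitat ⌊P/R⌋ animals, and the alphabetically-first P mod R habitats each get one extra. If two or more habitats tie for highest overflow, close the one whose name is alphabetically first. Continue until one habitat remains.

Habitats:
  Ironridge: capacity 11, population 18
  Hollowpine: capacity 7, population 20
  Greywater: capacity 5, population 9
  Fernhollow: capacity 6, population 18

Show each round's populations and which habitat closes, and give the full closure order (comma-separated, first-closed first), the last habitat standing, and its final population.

Round 1: Fernhollow=18 Greywater=9 Hollowpine=20 Ironridge=18 → close Hollowpine (overflow 13)
  20÷3 = 6 each, +1 to first 2
Round 2: Fernhollow=25 Greywater=16 Ironridge=24 → close Fernhollow (overflow 19)
  25÷2 = 12 each, +1 to first 1
Round 3: Greywater=29 Ironridge=36 → close Ironridge (overflow 25)
  36÷1 = 36 each, +1 to first 0

Closure order: Hollowpine, Fernhollow, Ironridge
Last habitat: Greywater with 65 animals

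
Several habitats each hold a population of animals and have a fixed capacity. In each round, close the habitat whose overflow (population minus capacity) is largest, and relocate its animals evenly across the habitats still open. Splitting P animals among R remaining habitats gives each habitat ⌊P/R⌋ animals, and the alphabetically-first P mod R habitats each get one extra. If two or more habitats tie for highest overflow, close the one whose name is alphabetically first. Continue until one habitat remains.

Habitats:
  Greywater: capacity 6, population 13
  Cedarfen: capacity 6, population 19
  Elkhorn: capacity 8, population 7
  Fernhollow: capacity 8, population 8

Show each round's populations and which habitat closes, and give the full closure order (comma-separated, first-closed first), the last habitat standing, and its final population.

Closure order: Cedarfen, Greywater, Elkhorn
Last habitat: Fernhollow with 47 animals

Round 1: Cedarfen=19 Elkhorn=7 Fernhollow=8 Greywater=13 → close Cedarfen (overflow 13)
  19÷3 = 6 each, +1 to first 1
Round 2: Elkhorn=14 Fernhollow=14 Greywater=19 → close Greywater (overflow 13)
  19÷2 = 9 each, +1 to first 1
Round 3: Elkhorn=24 Fernhollow=23 → close Elkhorn (overflow 16)
  24÷1 = 24 each, +1 to first 0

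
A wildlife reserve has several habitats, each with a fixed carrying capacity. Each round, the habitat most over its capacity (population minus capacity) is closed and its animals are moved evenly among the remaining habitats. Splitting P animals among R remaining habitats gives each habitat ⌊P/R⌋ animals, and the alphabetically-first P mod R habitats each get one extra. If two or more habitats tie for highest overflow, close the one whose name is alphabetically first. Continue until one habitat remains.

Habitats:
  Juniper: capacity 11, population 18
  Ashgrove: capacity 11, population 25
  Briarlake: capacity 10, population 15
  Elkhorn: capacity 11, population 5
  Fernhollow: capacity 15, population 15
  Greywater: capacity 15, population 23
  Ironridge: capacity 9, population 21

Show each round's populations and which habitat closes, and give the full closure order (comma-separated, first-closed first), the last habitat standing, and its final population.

Closure order: Ashgrove, Ironridge, Greywater, Juniper, Briarlake, Fernhollow
Last habitat: Elkhorn with 122 animals

Round 1: Ashgrove=25 Briarlake=15 Elkhorn=5 Fernhollow=15 Greywater=23 Ironridge=21 Juniper=18 → close Ashgrove (overflow 14)
  25÷6 = 4 each, +1 to first 1
Round 2: Briarlake=20 Elkhorn=9 Fernhollow=19 Greywater=27 Ironridge=25 Juniper=22 → close Ironridge (overflow 16)
  25÷5 = 5 each, +1 to first 0
Round 3: Briarlake=25 Elkhorn=14 Fernhollow=24 Greywater=32 Juniper=27 → close Greywater (overflow 17)
  32÷4 = 8 each, +1 to first 0
Round 4: Briarlake=33 Elkhorn=22 Fernhollow=32 Juniper=35 → close Juniper (overflow 24)
  35÷3 = 11 each, +1 to first 2
Round 5: Briarlake=45 Elkhorn=34 Fernhollow=43 → close Briarlake (overflow 35)
  45÷2 = 22 each, +1 to first 1
Round 6: Elkhorn=57 Fernhollow=65 → close Fernhollow (overflow 50)
  65÷1 = 65 each, +1 to first 0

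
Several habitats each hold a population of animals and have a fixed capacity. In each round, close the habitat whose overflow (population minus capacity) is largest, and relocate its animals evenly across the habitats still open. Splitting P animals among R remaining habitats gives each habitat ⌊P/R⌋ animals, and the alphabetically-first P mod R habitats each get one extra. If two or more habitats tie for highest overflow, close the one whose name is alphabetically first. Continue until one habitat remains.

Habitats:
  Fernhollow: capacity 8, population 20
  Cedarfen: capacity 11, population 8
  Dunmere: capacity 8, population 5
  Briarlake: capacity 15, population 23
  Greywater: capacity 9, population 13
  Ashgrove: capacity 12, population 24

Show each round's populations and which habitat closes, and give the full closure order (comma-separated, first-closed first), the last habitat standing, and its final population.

Closure order: Ashgrove, Fernhollow, Briarlake, Greywater, Cedarfen
Last habitat: Dunmere with 93 animals

Round 1: Ashgrove=24 Briarlake=23 Cedarfen=8 Dunmere=5 Fernhollow=20 Greywater=13 → close Ashgrove (overflow 12)
  24÷5 = 4 each, +1 to first 4
Round 2: Briarlake=28 Cedarfen=13 Dunmere=10 Fernhollow=25 Greywater=17 → close Fernhollow (overflow 17)
  25÷4 = 6 each, +1 to first 1
Round 3: Briarlake=35 Cedarfen=19 Dunmere=16 Greywater=23 → close Briarlake (overflow 20)
  35÷3 = 11 each, +1 to first 2
Round 4: Cedarfen=31 Dunmere=28 Greywater=34 → close Greywater (overflow 25)
  34÷2 = 17 each, +1 to first 0
Round 5: Cedarfen=48 Dunmere=45 → close Cedarfen (overflow 37)
  48÷1 = 48 each, +1 to first 0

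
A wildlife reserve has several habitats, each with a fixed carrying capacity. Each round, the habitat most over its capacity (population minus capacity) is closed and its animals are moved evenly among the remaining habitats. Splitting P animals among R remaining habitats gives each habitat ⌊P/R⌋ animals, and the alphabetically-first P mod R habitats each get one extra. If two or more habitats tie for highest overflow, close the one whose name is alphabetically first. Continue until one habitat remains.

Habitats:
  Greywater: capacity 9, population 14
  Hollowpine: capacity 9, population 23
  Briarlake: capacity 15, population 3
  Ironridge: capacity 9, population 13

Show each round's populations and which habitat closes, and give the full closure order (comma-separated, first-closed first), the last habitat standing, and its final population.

Closure order: Hollowpine, Greywater, Ironridge
Last habitat: Briarlake with 53 animals

Round 1: Briarlake=3 Greywater=14 Hollowpine=23 Ironridge=13 → close Hollowpine (overflow 14)
  23÷3 = 7 each, +1 to first 2
Round 2: Briarlake=11 Greywater=22 Ironridge=20 → close Greywater (overflow 13)
  22÷2 = 11 each, +1 to first 0
Round 3: Briarlake=22 Ironridge=31 → close Ironridge (overflow 22)
  31÷1 = 31 each, +1 to first 0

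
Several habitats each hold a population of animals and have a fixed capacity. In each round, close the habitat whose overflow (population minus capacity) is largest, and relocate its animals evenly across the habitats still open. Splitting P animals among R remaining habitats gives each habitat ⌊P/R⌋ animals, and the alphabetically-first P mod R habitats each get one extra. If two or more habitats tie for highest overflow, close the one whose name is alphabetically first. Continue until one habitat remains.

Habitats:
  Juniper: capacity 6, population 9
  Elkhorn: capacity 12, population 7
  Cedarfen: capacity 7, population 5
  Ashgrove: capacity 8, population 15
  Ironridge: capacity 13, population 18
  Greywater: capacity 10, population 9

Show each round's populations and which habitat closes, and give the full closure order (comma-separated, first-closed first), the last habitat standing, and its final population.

Closure order: Ashgrove, Ironridge, Juniper, Cedarfen, Greywater
Last habitat: Elkhorn with 63 animals

Round 1: Ashgrove=15 Cedarfen=5 Elkhorn=7 Greywater=9 Ironridge=18 Juniper=9 → close Ashgrove (overflow 7)
  15÷5 = 3 each, +1 to first 0
Round 2: Cedarfen=8 Elkhorn=10 Greywater=12 Ironridge=21 Juniper=12 → close Ironridge (overflow 8)
  21÷4 = 5 each, +1 to first 1
Round 3: Cedarfen=14 Elkhorn=15 Greywater=17 Juniper=17 → close Juniper (overflow 11)
  17÷3 = 5 each, +1 to first 2
Round 4: Cedarfen=20 Elkhorn=21 Greywater=22 → close Cedarfen (overflow 13)
  20÷2 = 10 each, +1 to first 0
Round 5: Elkhorn=31 Greywater=32 → close Greywater (overflow 22)
  32÷1 = 32 each, +1 to first 0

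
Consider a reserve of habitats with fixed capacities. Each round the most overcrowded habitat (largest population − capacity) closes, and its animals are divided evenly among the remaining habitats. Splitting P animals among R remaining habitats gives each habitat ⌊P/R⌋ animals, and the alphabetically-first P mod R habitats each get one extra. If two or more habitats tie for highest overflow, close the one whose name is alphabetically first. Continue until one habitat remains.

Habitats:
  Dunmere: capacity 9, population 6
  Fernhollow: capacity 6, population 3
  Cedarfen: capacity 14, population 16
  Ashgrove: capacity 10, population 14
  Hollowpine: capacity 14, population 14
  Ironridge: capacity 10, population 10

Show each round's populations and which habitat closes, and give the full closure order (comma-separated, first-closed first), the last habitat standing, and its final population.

Closure order: Ashgrove, Cedarfen, Hollowpine, Dunmere, Ironridge
Last habitat: Fernhollow with 63 animals

Round 1: Ashgrove=14 Cedarfen=16 Dunmere=6 Fernhollow=3 Hollowpine=14 Ironridge=10 → close Ashgrove (overflow 4)
  14÷5 = 2 each, +1 to first 4
Round 2: Cedarfen=19 Dunmere=9 Fernhollow=6 Hollowpine=17 Ironridge=12 → close Cedarfen (overflow 5)
  19÷4 = 4 each, +1 to first 3
Round 3: Dunmere=14 Fernhollow=11 Hollowpine=22 Ironridge=16 → close Hollowpine (overflow 8)
  22÷3 = 7 each, +1 to first 1
Round 4: Dunmere=22 Fernhollow=18 Ironridge=23 → close Dunmere (overflow 13)
  22÷2 = 11 each, +1 to first 0
Round 5: Fernhollow=29 Ironridge=34 → close Ironridge (overflow 24)
  34÷1 = 34 each, +1 to first 0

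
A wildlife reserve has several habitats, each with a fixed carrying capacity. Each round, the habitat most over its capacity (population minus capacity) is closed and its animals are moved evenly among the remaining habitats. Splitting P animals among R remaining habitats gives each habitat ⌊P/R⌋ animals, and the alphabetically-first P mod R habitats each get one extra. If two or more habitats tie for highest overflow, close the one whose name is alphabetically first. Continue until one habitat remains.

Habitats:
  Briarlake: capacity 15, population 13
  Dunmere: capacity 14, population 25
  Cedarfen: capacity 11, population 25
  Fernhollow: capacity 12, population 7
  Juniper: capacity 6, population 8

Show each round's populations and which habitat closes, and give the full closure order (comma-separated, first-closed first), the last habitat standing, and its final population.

Round 1: Briarlake=13 Cedarfen=25 Dunmere=25 Fernhollow=7 Juniper=8 → close Cedarfen (overflow 14)
  25÷4 = 6 each, +1 to first 1
Round 2: Briarlake=20 Dunmere=31 Fernhollow=13 Juniper=14 → close Dunmere (overflow 17)
  31÷3 = 10 each, +1 to first 1
Round 3: Briarlake=31 Fernhollow=23 Juniper=24 → close Juniper (overflow 18)
  24÷2 = 12 each, +1 to first 0
Round 4: Briarlake=43 Fernhollow=35 → close Briarlake (overflow 28)
  43÷1 = 43 each, +1 to first 0

Closure order: Cedarfen, Dunmere, Juniper, Briarlake
Last habitat: Fernhollow with 78 animals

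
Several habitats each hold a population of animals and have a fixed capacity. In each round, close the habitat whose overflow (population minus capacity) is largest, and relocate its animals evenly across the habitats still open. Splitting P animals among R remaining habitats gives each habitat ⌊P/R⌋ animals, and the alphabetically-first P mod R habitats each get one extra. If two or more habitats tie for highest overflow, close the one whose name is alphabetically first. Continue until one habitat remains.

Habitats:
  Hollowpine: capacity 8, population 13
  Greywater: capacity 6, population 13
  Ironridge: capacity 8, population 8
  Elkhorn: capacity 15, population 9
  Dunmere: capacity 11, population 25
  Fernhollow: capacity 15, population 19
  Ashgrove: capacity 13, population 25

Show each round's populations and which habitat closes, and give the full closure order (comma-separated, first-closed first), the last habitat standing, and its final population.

Round 1: Ashgrove=25 Dunmere=25 Elkhorn=9 Fernhollow=19 Greywater=13 Hollowpine=13 Ironridge=8 → close Dunmere (overflow 14)
  25÷6 = 4 each, +1 to first 1
Round 2: Ashgrove=30 Elkhorn=13 Fernhollow=23 Greywater=17 Hollowpine=17 Ironridge=12 → close Ashgrove (overflow 17)
  30÷5 = 6 each, +1 to first 0
Round 3: Elkhorn=19 Fernhollow=29 Greywater=23 Hollowpine=23 Ironridge=18 → close Greywater (overflow 17)
  23÷4 = 5 each, +1 to first 3
Round 4: Elkhorn=25 Fernhollow=35 Hollowpine=29 Ironridge=23 → close Hollowpine (overflow 21)
  29÷3 = 9 each, +1 to first 2
Round 5: Elkhorn=35 Fernhollow=45 Ironridge=32 → close Fernhollow (overflow 30)
  45÷2 = 22 each, +1 to first 1
Round 6: Elkhorn=58 Ironridge=54 → close Ironridge (overflow 46)
  54÷1 = 54 each, +1 to first 0

Closure order: Dunmere, Ashgrove, Greywater, Hollowpine, Fernhollow, Ironridge
Last habitat: Elkhorn with 112 animals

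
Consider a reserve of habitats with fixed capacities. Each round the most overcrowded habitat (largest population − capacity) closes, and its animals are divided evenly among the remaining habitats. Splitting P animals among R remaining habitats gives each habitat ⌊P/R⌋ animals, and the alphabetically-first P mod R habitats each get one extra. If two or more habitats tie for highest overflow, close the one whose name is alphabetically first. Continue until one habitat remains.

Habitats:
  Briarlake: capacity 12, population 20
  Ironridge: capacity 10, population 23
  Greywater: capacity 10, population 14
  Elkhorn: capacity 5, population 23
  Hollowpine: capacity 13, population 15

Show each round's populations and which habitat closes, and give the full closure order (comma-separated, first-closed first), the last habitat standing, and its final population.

Round 1: Briarlake=20 Elkhorn=23 Greywater=14 Hollowpine=15 Ironridge=23 → close Elkhorn (overflow 18)
  23÷4 = 5 each, +1 to first 3
Round 2: Briarlake=26 Greywater=20 Hollowpine=21 Ironridge=28 → close Ironridge (overflow 18)
  28÷3 = 9 each, +1 to first 1
Round 3: Briarlake=36 Greywater=29 Hollowpine=30 → close Briarlake (overflow 24)
  36÷2 = 18 each, +1 to first 0
Round 4: Greywater=47 Hollowpine=48 → close Greywater (overflow 37)
  47÷1 = 47 each, +1 to first 0

Closure order: Elkhorn, Ironridge, Briarlake, Greywater
Last habitat: Hollowpine with 95 animals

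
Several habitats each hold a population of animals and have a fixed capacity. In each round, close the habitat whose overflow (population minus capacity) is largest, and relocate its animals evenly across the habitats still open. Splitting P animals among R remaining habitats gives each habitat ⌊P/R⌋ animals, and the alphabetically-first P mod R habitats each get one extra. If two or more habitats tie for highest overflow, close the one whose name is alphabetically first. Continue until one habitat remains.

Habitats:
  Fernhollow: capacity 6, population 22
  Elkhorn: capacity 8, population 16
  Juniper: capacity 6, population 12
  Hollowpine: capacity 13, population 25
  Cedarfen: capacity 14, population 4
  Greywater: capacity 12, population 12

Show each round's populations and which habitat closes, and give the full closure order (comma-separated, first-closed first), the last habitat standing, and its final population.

Round 1: Cedarfen=4 Elkhorn=16 Fernhollow=22 Greywater=12 Hollowpine=25 Juniper=12 → close Fernhollow (overflow 16)
  22÷5 = 4 each, +1 to first 2
Round 2: Cedarfen=9 Elkhorn=21 Greywater=16 Hollowpine=29 Juniper=16 → close Hollowpine (overflow 16)
  29÷4 = 7 each, +1 to first 1
Round 3: Cedarfen=17 Elkhorn=28 Greywater=23 Juniper=23 → close Elkhorn (overflow 20)
  28÷3 = 9 each, +1 to first 1
Round 4: Cedarfen=27 Greywater=32 Juniper=32 → close Juniper (overflow 26)
  32÷2 = 16 each, +1 to first 0
Round 5: Cedarfen=43 Greywater=48 → close Greywater (overflow 36)
  48÷1 = 48 each, +1 to first 0

Closure order: Fernhollow, Hollowpine, Elkhorn, Juniper, Greywater
Last habitat: Cedarfen with 91 animals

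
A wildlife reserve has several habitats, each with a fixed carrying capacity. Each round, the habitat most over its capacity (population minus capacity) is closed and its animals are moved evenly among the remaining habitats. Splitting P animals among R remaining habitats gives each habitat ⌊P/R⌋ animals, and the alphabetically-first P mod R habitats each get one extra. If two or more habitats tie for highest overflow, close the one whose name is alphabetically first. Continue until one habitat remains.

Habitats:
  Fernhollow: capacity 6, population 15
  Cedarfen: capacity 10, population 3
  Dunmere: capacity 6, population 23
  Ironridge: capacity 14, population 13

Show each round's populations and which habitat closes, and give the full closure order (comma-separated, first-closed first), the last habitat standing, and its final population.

Closure order: Dunmere, Fernhollow, Ironridge
Last habitat: Cedarfen with 54 animals

Round 1: Cedarfen=3 Dunmere=23 Fernhollow=15 Ironridge=13 → close Dunmere (overflow 17)
  23÷3 = 7 each, +1 to first 2
Round 2: Cedarfen=11 Fernhollow=23 Ironridge=20 → close Fernhollow (overflow 17)
  23÷2 = 11 each, +1 to first 1
Round 3: Cedarfen=23 Ironridge=31 → close Ironridge (overflow 17)
  31÷1 = 31 each, +1 to first 0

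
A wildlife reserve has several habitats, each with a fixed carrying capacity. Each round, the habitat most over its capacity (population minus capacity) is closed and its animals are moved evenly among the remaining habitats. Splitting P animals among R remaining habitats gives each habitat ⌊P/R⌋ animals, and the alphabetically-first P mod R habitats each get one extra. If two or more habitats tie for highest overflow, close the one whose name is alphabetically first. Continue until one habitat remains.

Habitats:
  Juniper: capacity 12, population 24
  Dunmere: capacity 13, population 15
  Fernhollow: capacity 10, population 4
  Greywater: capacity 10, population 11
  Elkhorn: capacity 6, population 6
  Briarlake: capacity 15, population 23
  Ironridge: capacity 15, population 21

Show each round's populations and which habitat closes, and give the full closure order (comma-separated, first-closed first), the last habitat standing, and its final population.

Round 1: Briarlake=23 Dunmere=15 Elkhorn=6 Fernhollow=4 Greywater=11 Ironridge=21 Juniper=24 → close Juniper (overflow 12)
  24÷6 = 4 each, +1 to first 0
Round 2: Briarlake=27 Dunmere=19 Elkhorn=10 Fernhollow=8 Greywater=15 Ironridge=25 → close Briarlake (overflow 12)
  27÷5 = 5 each, +1 to first 2
Round 3: Dunmere=25 Elkhorn=16 Fernhollow=13 Greywater=20 Ironridge=30 → close Ironridge (overflow 15)
  30÷4 = 7 each, +1 to first 2
Round 4: Dunmere=33 Elkhorn=24 Fernhollow=20 Greywater=27 → close Dunmere (overflow 20)
  33÷3 = 11 each, +1 to first 0
Round 5: Elkhorn=35 Fernhollow=31 Greywater=38 → close Elkhorn (overflow 29)
  35÷2 = 17 each, +1 to first 1
Round 6: Fernhollow=49 Greywater=55 → close Greywater (overflow 45)
  55÷1 = 55 each, +1 to first 0

Closure order: Juniper, Briarlake, Ironridge, Dunmere, Elkhorn, Greywater
Last habitat: Fernhollow with 104 animals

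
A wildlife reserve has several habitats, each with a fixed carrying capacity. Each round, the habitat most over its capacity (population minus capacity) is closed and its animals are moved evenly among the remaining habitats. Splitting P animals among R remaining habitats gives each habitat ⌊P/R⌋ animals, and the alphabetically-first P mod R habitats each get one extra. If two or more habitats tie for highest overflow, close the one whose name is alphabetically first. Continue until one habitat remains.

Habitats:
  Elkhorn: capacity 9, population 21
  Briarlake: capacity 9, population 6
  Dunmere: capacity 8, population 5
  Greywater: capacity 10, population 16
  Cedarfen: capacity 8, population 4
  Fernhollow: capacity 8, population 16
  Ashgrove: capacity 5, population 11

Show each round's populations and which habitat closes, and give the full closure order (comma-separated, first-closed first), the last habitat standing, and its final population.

Round 1: Ashgrove=11 Briarlake=6 Cedarfen=4 Dunmere=5 Elkhorn=21 Fernhollow=16 Greywater=16 → close Elkhorn (overflow 12)
  21÷6 = 3 each, +1 to first 3
Round 2: Ashgrove=15 Briarlake=10 Cedarfen=8 Dunmere=8 Fernhollow=19 Greywater=19 → close Fernhollow (overflow 11)
  19÷5 = 3 each, +1 to first 4
Round 3: Ashgrove=19 Briarlake=14 Cedarfen=12 Dunmere=12 Greywater=22 → close Ashgrove (overflow 14)
  19÷4 = 4 each, +1 to first 3
Round 4: Briarlake=19 Cedarfen=17 Dunmere=17 Greywater=26 → close Greywater (overflow 16)
  26÷3 = 8 each, +1 to first 2
Round 5: Briarlake=28 Cedarfen=26 Dunmere=25 → close Briarlake (overflow 19)
  28÷2 = 14 each, +1 to first 0
Round 6: Cedarfen=40 Dunmere=39 → close Cedarfen (overflow 32)
  40÷1 = 40 each, +1 to first 0

Closure order: Elkhorn, Fernhollow, Ashgrove, Greywater, Briarlake, Cedarfen
Last habitat: Dunmere with 79 animals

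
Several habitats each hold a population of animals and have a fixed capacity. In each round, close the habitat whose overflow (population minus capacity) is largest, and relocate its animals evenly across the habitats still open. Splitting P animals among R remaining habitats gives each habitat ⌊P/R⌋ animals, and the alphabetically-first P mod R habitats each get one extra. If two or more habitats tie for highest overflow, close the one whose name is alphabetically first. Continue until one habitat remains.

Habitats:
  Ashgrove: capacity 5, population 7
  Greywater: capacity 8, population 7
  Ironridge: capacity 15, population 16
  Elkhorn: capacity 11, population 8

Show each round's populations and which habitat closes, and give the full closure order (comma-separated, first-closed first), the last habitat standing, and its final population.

Round 1: Ashgrove=7 Elkhorn=8 Greywater=7 Ironridge=16 → close Ashgrove (overflow 2)
  7÷3 = 2 each, +1 to first 1
Round 2: Elkhorn=11 Greywater=9 Ironridge=18 → close Ironridge (overflow 3)
  18÷2 = 9 each, +1 to first 0
Round 3: Elkhorn=20 Greywater=18 → close Greywater (overflow 10)
  18÷1 = 18 each, +1 to first 0

Closure order: Ashgrove, Ironridge, Greywater
Last habitat: Elkhorn with 38 animals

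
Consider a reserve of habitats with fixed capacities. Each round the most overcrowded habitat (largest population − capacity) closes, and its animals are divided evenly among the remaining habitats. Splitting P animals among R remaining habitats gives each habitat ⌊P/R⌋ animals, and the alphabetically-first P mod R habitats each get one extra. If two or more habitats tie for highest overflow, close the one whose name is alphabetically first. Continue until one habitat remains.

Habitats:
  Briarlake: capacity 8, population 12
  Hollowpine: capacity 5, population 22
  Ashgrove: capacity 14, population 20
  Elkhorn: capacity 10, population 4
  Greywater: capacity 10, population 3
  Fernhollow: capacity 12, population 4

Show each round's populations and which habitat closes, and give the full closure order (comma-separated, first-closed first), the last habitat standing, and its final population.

Closure order: Hollowpine, Ashgrove, Briarlake, Elkhorn, Greywater
Last habitat: Fernhollow with 65 animals

Round 1: Ashgrove=20 Briarlake=12 Elkhorn=4 Fernhollow=4 Greywater=3 Hollowpine=22 → close Hollowpine (overflow 17)
  22÷5 = 4 each, +1 to first 2
Round 2: Ashgrove=25 Briarlake=17 Elkhorn=8 Fernhollow=8 Greywater=7 → close Ashgrove (overflow 11)
  25÷4 = 6 each, +1 to first 1
Round 3: Briarlake=24 Elkhorn=14 Fernhollow=14 Greywater=13 → close Briarlake (overflow 16)
  24÷3 = 8 each, +1 to first 0
Round 4: Elkhorn=22 Fernhollow=22 Greywater=21 → close Elkhorn (overflow 12)
  22÷2 = 11 each, +1 to first 0
Round 5: Fernhollow=33 Greywater=32 → close Greywater (overflow 22)
  32÷1 = 32 each, +1 to first 0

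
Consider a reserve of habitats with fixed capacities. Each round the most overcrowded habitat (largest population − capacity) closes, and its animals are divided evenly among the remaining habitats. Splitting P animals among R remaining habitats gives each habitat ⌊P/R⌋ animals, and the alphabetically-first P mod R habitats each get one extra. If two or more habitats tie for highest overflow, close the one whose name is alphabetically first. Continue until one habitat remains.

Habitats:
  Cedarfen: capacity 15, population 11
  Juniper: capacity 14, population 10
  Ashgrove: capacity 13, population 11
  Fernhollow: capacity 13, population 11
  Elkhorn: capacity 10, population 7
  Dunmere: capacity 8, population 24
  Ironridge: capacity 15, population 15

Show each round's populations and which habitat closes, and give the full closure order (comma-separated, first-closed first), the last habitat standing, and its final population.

Closure order: Dunmere, Ironridge, Ashgrove, Fernhollow, Elkhorn, Cedarfen
Last habitat: Juniper with 89 animals

Round 1: Ashgrove=11 Cedarfen=11 Dunmere=24 Elkhorn=7 Fernhollow=11 Ironridge=15 Juniper=10 → close Dunmere (overflow 16)
  24÷6 = 4 each, +1 to first 0
Round 2: Ashgrove=15 Cedarfen=15 Elkhorn=11 Fernhollow=15 Ironridge=19 Juniper=14 → close Ironridge (overflow 4)
  19÷5 = 3 each, +1 to first 4
Round 3: Ashgrove=19 Cedarfen=19 Elkhorn=15 Fernhollow=19 Juniper=17 → close Ashgrove (overflow 6)
  19÷4 = 4 each, +1 to first 3
Round 4: Cedarfen=24 Elkhorn=20 Fernhollow=24 Juniper=21 → close Fernhollow (overflow 11)
  24÷3 = 8 each, +1 to first 0
Round 5: Cedarfen=32 Elkhorn=28 Juniper=29 → close Elkhorn (overflow 18)
  28÷2 = 14 each, +1 to first 0
Round 6: Cedarfen=46 Juniper=43 → close Cedarfen (overflow 31)
  46÷1 = 46 each, +1 to first 0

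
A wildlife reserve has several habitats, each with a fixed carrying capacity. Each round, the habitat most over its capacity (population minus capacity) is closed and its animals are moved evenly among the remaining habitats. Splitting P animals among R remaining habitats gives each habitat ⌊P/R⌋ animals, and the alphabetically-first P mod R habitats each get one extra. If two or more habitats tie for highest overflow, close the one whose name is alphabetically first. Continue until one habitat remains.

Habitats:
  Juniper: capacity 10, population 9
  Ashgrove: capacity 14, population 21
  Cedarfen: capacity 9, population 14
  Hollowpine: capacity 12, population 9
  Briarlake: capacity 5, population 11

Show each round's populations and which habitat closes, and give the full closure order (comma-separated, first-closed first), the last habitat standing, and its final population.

Round 1: Ashgrove=21 Briarlake=11 Cedarfen=14 Hollowpine=9 Juniper=9 → close Ashgrove (overflow 7)
  21÷4 = 5 each, +1 to first 1
Round 2: Briarlake=17 Cedarfen=19 Hollowpine=14 Juniper=14 → close Briarlake (overflow 12)
  17÷3 = 5 each, +1 to first 2
Round 3: Cedarfen=25 Hollowpine=20 Juniper=19 → close Cedarfen (overflow 16)
  25÷2 = 12 each, +1 to first 1
Round 4: Hollowpine=33 Juniper=31 → close Hollowpine (overflow 21)
  33÷1 = 33 each, +1 to first 0

Closure order: Ashgrove, Briarlake, Cedarfen, Hollowpine
Last habitat: Juniper with 64 animals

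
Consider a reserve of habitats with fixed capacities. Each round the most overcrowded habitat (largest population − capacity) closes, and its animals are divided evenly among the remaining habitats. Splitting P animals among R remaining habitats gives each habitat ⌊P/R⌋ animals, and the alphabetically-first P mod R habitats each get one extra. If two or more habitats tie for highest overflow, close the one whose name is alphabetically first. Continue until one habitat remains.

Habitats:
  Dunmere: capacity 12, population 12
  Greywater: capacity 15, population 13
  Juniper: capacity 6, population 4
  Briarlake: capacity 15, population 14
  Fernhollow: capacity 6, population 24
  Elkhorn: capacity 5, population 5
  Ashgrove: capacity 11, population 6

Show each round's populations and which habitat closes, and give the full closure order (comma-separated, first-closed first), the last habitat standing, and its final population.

Closure order: Fernhollow, Dunmere, Elkhorn, Briarlake, Greywater, Juniper
Last habitat: Ashgrove with 78 animals

Round 1: Ashgrove=6 Briarlake=14 Dunmere=12 Elkhorn=5 Fernhollow=24 Greywater=13 Juniper=4 → close Fernhollow (overflow 18)
  24÷6 = 4 each, +1 to first 0
Round 2: Ashgrove=10 Briarlake=18 Dunmere=16 Elkhorn=9 Greywater=17 Juniper=8 → close Dunmere (overflow 4)
  16÷5 = 3 each, +1 to first 1
Round 3: Ashgrove=14 Briarlake=21 Elkhorn=12 Greywater=20 Juniper=11 → close Elkhorn (overflow 7)
  12÷4 = 3 each, +1 to first 0
Round 4: Ashgrove=17 Briarlake=24 Greywater=23 Juniper=14 → close Briarlake (overflow 9)
  24÷3 = 8 each, +1 to first 0
Round 5: Ashgrove=25 Greywater=31 Juniper=22 → close Greywater (overflow 16)
  31÷2 = 15 each, +1 to first 1
Round 6: Ashgrove=41 Juniper=37 → close Juniper (overflow 31)
  37÷1 = 37 each, +1 to first 0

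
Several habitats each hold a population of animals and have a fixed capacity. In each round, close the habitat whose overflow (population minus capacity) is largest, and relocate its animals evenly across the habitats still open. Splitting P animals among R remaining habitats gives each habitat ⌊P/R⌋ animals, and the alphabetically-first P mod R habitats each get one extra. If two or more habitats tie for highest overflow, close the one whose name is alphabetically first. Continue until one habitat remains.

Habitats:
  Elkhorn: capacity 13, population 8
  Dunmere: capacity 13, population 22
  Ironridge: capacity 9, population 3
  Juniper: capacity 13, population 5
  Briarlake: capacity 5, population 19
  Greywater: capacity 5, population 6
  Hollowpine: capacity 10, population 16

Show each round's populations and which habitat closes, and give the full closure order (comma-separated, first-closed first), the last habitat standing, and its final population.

Closure order: Briarlake, Dunmere, Hollowpine, Greywater, Elkhorn, Ironridge
Last habitat: Juniper with 79 animals

Round 1: Briarlake=19 Dunmere=22 Elkhorn=8 Greywater=6 Hollowpine=16 Ironridge=3 Juniper=5 → close Briarlake (overflow 14)
  19÷6 = 3 each, +1 to first 1
Round 2: Dunmere=26 Elkhorn=11 Greywater=9 Hollowpine=19 Ironridge=6 Juniper=8 → close Dunmere (overflow 13)
  26÷5 = 5 each, +1 to first 1
Round 3: Elkhorn=17 Greywater=14 Hollowpine=24 Ironridge=11 Juniper=13 → close Hollowpine (overflow 14)
  24÷4 = 6 each, +1 to first 0
Round 4: Elkhorn=23 Greywater=20 Ironridge=17 Juniper=19 → close Greywater (overflow 15)
  20÷3 = 6 each, +1 to first 2
Round 5: Elkhorn=30 Ironridge=24 Juniper=25 → close Elkhorn (overflow 17)
  30÷2 = 15 each, +1 to first 0
Round 6: Ironridge=39 Juniper=40 → close Ironridge (overflow 30)
  39÷1 = 39 each, +1 to first 0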